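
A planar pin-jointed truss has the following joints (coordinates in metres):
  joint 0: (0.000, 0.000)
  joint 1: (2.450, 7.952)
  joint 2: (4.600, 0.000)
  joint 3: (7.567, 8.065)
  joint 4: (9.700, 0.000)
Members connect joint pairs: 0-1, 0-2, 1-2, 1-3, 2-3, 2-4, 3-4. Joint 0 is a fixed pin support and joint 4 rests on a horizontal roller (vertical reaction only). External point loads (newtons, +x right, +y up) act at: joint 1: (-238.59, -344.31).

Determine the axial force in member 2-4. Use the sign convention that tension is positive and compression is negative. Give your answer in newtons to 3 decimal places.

N=5 nodes, M=7 members, R=3 reactions → 2N=10, M+R=10
member 0 (0-1): L=8.3209, (cx,cy)=(0.2944,0.9557)
member 1 (0-2): L=4.6000, (cx,cy)=(1.0000,0.0000)
member 2 (1-2): L=8.2375, (cx,cy)=(0.2610,-0.9653)
member 3 (1-3): L=5.1182, (cx,cy)=(0.9998,0.0221)
member 4 (2-3): L=8.5934, (cx,cy)=(0.3453,0.9385)
member 5 (2-4): L=5.1000, (cx,cy)=(1.0000,0.0000)
member 6 (3-4): L=8.3423, (cx,cy)=(0.2557,-0.9668)
solve A·x = −loads:
  F[0-1] = -473.9500 N (compression)
  F[0-2] = -99.0399 N (compression)
  F[1-2] = +114.1145 N (tension)
  F[1-3] = +69.2728 N (tension)
  F[2-3] = -117.3771 N (compression)
  F[2-4] = -28.7300 N (compression)
  F[3-4] = +112.3647 N (tension)
  Rx@0 = +238.5900 N
  Ry@0 = +452.9397 N
  Ry@4 = -108.6297 N

-28.730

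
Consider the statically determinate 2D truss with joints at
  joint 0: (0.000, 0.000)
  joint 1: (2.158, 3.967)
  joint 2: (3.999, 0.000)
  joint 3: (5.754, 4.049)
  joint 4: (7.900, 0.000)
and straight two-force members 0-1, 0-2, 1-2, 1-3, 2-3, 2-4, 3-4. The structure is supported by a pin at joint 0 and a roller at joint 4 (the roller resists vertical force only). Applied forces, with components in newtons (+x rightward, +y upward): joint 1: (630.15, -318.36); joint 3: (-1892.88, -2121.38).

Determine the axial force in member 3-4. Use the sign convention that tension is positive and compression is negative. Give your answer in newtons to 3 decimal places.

N=5 nodes, M=7 members, R=3 reactions → 2N=10, M+R=10
member 0 (0-1): L=4.5160, (cx,cy)=(0.4779,0.8784)
member 1 (0-2): L=3.9990, (cx,cy)=(1.0000,0.0000)
member 2 (1-2): L=4.3734, (cx,cy)=(0.4210,-0.9071)
member 3 (1-3): L=3.5969, (cx,cy)=(0.9997,0.0228)
member 4 (2-3): L=4.4130, (cx,cy)=(0.3977,0.9175)
member 5 (2-4): L=3.9010, (cx,cy)=(1.0000,0.0000)
member 6 (3-4): L=4.5825, (cx,cy)=(0.4683,-0.8836)
solve A·x = −loads:
  F[0-1] = -1663.6245 N (compression)
  F[0-2] = -467.7522 N (compression)
  F[1-2] = +1211.4714 N (tension)
  F[1-3] = -1935.6079 N (compression)
  F[2-3] = -1197.6878 N (compression)
  F[2-4] = +518.5334 N (tension)
  F[3-4] = -1107.2706 N (compression)
  Rx@0 = +1262.7300 N
  Ry@0 = +1461.3887 N
  Ry@4 = +978.3513 N

-1107.271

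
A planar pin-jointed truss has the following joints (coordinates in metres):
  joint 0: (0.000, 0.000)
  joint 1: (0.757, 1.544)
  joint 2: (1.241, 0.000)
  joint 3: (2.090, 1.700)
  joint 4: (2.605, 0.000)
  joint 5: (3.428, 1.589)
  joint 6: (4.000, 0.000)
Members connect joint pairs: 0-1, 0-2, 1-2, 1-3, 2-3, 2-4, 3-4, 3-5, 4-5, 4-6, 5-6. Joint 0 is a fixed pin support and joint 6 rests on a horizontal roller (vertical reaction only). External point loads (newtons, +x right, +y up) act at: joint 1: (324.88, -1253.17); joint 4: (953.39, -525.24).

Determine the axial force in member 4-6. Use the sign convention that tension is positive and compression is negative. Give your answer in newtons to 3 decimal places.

253.649

N=7 nodes, M=11 members, R=3 reactions → 2N=14, M+R=14
member 0 (0-1): L=1.7196, (cx,cy)=(0.4402,0.8979)
member 1 (0-2): L=1.2410, (cx,cy)=(1.0000,0.0000)
member 2 (1-2): L=1.6181, (cx,cy)=(0.2991,-0.9542)
member 3 (1-3): L=1.3421, (cx,cy)=(0.9932,0.1162)
member 4 (2-3): L=1.9002, (cx,cy)=(0.4468,0.8946)
member 5 (2-4): L=1.3640, (cx,cy)=(1.0000,0.0000)
member 6 (3-4): L=1.7763, (cx,cy)=(0.2899,-0.9570)
member 7 (3-5): L=1.3426, (cx,cy)=(0.9966,-0.0827)
member 8 (4-5): L=1.7895, (cx,cy)=(0.4599,0.8880)
member 9 (4-6): L=1.3950, (cx,cy)=(1.0000,0.0000)
member 10 (5-6): L=1.6888, (cx,cy)=(0.3387,-0.9409)
solve A·x = −loads:
  F[0-1] = -1195.8952 N (compression)
  F[0-2] = +1804.7289 N (tension)
  F[1-2] = -282.0604 N (compression)
  F[1-3] = -772.2034 N (compression)
  F[2-3] = +300.8441 N (tension)
  F[2-4] = +1585.9442 N (tension)
  F[3-4] = -136.0266 N (compression)
  F[3-5] = -595.1536 N (compression)
  F[4-5] = +738.1184 N (tension)
  F[4-6] = +253.6486 N (tension)
  F[5-6] = -748.8919 N (compression)
  Rx@0 = -1278.2700 N
  Ry@0 = +1073.7813 N
  Ry@6 = +704.6287 N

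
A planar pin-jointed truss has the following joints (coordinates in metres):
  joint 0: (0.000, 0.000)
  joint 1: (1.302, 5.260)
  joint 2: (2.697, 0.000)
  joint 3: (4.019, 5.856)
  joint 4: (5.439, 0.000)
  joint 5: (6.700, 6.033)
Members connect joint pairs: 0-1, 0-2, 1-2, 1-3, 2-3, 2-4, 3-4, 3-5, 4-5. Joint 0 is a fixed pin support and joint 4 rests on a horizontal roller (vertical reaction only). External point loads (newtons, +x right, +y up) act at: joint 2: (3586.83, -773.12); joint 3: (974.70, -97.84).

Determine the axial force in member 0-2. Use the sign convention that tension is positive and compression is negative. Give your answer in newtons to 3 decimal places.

N=6 nodes, M=9 members, R=3 reactions → 2N=12, M+R=12
member 0 (0-1): L=5.4187, (cx,cy)=(0.2403,0.9707)
member 1 (0-2): L=2.6970, (cx,cy)=(1.0000,0.0000)
member 2 (1-2): L=5.4418, (cx,cy)=(0.2563,-0.9666)
member 3 (1-3): L=2.7816, (cx,cy)=(0.9768,0.2143)
member 4 (2-3): L=6.0034, (cx,cy)=(0.2202,0.9755)
member 5 (2-4): L=2.7420, (cx,cy)=(1.0000,0.0000)
member 6 (3-4): L=6.0257, (cx,cy)=(0.2357,-0.9718)
member 7 (3-5): L=2.6868, (cx,cy)=(0.9978,0.0659)
member 8 (4-5): L=6.1634, (cx,cy)=(0.2046,0.9788)
solve A·x = −loads:
  F[0-1] = +653.2645 N (tension)
  F[0-2] = +4404.5655 N (tension)
  F[1-2] = -586.3171 N (compression)
  F[1-3] = +314.5709 N (tension)
  F[2-3] = +1373.5627 N (tension)
  F[2-4] = +364.9630 N (tension)
  F[3-4] = -1548.7040 N (compression)
  F[3-5] = +0.0000 N (tension)
  F[4-5] = +0.0000 N (tension)
  Rx@0 = -4561.5300 N
  Ry@0 = -634.1267 N
  Ry@4 = +1505.0867 N

4404.566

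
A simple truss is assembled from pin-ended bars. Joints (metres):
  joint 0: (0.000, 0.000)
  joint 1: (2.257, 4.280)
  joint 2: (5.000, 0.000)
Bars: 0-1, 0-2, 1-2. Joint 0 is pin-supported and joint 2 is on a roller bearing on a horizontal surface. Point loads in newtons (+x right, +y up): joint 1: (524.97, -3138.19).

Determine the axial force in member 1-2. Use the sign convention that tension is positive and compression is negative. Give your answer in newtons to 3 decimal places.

N=3 nodes, M=3 members, R=3 reactions → 2N=6, M+R=6
member 0 (0-1): L=4.8386, (cx,cy)=(0.4665,0.8845)
member 1 (0-2): L=5.0000, (cx,cy)=(1.0000,0.0000)
member 2 (1-2): L=5.0835, (cx,cy)=(0.5396,-0.8419)
solve A·x = −loads:
  F[0-1] = -1438.2937 N (compression)
  F[0-2] = +1195.8668 N (tension)
  F[1-2] = -2216.2759 N (compression)
  Rx@0 = -524.9700 N
  Ry@0 = +1272.2367 N
  Ry@2 = +1865.9533 N

-2216.276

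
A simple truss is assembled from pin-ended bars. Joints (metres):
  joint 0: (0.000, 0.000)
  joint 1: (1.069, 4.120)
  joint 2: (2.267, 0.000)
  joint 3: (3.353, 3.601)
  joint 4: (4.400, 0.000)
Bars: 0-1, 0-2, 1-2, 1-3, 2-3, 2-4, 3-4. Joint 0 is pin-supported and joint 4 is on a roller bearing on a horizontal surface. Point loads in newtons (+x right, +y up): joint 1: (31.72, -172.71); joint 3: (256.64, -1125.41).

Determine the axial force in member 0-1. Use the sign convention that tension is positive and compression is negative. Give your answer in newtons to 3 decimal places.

-164.066

N=5 nodes, M=7 members, R=3 reactions → 2N=10, M+R=10
member 0 (0-1): L=4.2564, (cx,cy)=(0.2511,0.9679)
member 1 (0-2): L=2.2670, (cx,cy)=(1.0000,0.0000)
member 2 (1-2): L=4.2906, (cx,cy)=(0.2792,-0.9602)
member 3 (1-3): L=2.3422, (cx,cy)=(0.9751,-0.2216)
member 4 (2-3): L=3.7612, (cx,cy)=(0.2887,0.9574)
member 5 (2-4): L=2.1330, (cx,cy)=(1.0000,0.0000)
member 6 (3-4): L=3.7501, (cx,cy)=(0.2792,-0.9602)
solve A·x = −loads:
  F[0-1] = -164.0664 N (compression)
  F[0-2] = +329.5652 N (tension)
  F[1-2] = +2.9760 N (tension)
  F[1-3] = -75.6364 N (compression)
  F[2-3] = -2.9847 N (compression)
  F[2-4] = +331.2580 N (tension)
  F[3-4] = -1186.4924 N (compression)
  Rx@0 = -288.3600 N
  Ry@0 = +158.8078 N
  Ry@4 = +1139.3122 N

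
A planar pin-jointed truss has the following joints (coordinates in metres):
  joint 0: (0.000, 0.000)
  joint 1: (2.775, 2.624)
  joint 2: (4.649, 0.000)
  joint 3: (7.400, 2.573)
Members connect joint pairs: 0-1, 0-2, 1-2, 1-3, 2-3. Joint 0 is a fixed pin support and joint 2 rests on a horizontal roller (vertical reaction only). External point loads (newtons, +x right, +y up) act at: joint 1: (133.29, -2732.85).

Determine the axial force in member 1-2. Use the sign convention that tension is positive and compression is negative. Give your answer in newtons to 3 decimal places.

N=4 nodes, M=5 members, R=3 reactions → 2N=8, M+R=8
member 0 (0-1): L=3.8192, (cx,cy)=(0.7266,0.6871)
member 1 (0-2): L=4.6490, (cx,cy)=(1.0000,0.0000)
member 2 (1-2): L=3.2245, (cx,cy)=(0.5812,-0.8138)
member 3 (1-3): L=4.6253, (cx,cy)=(0.9999,-0.0110)
member 4 (2-3): L=3.7667, (cx,cy)=(0.7303,0.6831)
solve A·x = −loads:
  F[0-1] = -1493.8586 N (compression)
  F[0-2] = +1218.7264 N (tension)
  F[1-2] = -2096.9878 N (compression)
  F[1-3] = +0.0000 N (tension)
  F[2-3] = -0.0000 N (compression)
  Rx@0 = -133.2900 N
  Ry@0 = +1026.3730 N
  Ry@2 = +1706.4770 N

-2096.988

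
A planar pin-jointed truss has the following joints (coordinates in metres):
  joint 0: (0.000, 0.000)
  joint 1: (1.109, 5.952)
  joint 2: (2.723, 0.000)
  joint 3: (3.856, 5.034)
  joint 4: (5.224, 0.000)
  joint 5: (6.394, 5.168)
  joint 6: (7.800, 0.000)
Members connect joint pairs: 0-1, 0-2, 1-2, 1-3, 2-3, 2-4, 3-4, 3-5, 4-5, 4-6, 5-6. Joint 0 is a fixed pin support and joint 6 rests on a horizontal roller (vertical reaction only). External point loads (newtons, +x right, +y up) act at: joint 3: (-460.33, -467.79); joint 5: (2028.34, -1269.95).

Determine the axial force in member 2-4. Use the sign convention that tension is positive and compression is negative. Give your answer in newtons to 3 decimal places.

1122.690

N=7 nodes, M=11 members, R=3 reactions → 2N=14, M+R=14
member 0 (0-1): L=6.0544, (cx,cy)=(0.1832,0.9831)
member 1 (0-2): L=2.7230, (cx,cy)=(1.0000,0.0000)
member 2 (1-2): L=6.1670, (cx,cy)=(0.2617,-0.9651)
member 3 (1-3): L=2.8963, (cx,cy)=(0.9484,-0.3170)
member 4 (2-3): L=5.1599, (cx,cy)=(0.2196,0.9756)
member 5 (2-4): L=2.5010, (cx,cy)=(1.0000,0.0000)
member 6 (3-4): L=5.2166, (cx,cy)=(0.2622,-0.9650)
member 7 (3-5): L=2.5415, (cx,cy)=(0.9986,0.0527)
member 8 (4-5): L=5.2988, (cx,cy)=(0.2208,0.9753)
member 9 (4-6): L=2.5760, (cx,cy)=(1.0000,0.0000)
member 10 (5-6): L=5.3558, (cx,cy)=(0.2625,-0.9649)
solve A·x = −loads:
  F[0-1] = +591.3703 N (tension)
  F[0-2] = +1459.6878 N (tension)
  F[1-2] = -703.6303 N (compression)
  F[1-3] = +308.3740 N (tension)
  F[2-3] = +696.0929 N (tension)
  F[2-4] = +1122.6895 N (tension)
  F[3-4] = -1022.9769 N (compression)
  F[3-5] = +1175.5524 N (tension)
  F[4-5] = +1012.1572 N (tension)
  F[4-6] = +630.9330 N (tension)
  F[5-6] = -2403.3984 N (compression)
  Rx@0 = -1568.0100 N
  Ry@0 = -581.3649 N
  Ry@6 = +2319.1049 N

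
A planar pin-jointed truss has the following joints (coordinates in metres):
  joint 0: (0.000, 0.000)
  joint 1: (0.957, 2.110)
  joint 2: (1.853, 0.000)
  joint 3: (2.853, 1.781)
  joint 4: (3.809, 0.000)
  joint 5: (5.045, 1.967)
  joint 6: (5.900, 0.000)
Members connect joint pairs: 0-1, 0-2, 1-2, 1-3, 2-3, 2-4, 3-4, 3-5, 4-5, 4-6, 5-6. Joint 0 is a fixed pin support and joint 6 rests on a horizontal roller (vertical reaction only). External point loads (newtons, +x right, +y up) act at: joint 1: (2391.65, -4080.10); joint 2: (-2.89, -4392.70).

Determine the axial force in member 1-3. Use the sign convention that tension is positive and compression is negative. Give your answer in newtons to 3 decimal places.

-6087.547

N=7 nodes, M=11 members, R=3 reactions → 2N=14, M+R=14
member 0 (0-1): L=2.3169, (cx,cy)=(0.4131,0.9107)
member 1 (0-2): L=1.8530, (cx,cy)=(1.0000,0.0000)
member 2 (1-2): L=2.2924, (cx,cy)=(0.3909,-0.9204)
member 3 (1-3): L=1.9243, (cx,cy)=(0.9853,-0.1710)
member 4 (2-3): L=2.0425, (cx,cy)=(0.4896,0.8720)
member 5 (2-4): L=1.9560, (cx,cy)=(1.0000,0.0000)
member 6 (3-4): L=2.0214, (cx,cy)=(0.4729,-0.8811)
member 7 (3-5): L=2.1999, (cx,cy)=(0.9964,0.0846)
member 8 (4-5): L=2.3231, (cx,cy)=(0.5320,0.8467)
member 9 (4-6): L=2.0910, (cx,cy)=(1.0000,0.0000)
member 10 (5-6): L=2.1448, (cx,cy)=(0.3986,-0.9171)
solve A·x = −loads:
  F[0-1] = -6122.7977 N (compression)
  F[0-2] = +4917.8114 N (tension)
  F[1-2] = +2755.9900 N (tension)
  F[1-3] = -6087.5472 N (compression)
  F[2-3] = +2128.4973 N (tension)
  F[2-4] = +4955.8327 N (tension)
  F[3-4] = -3600.9287 N (compression)
  F[3-5] = -3264.4669 N (compression)
  F[4-5] = +3747.1228 N (tension)
  F[4-6] = +1259.1279 N (tension)
  F[5-6] = -3158.5521 N (compression)
  Rx@0 = -2388.7600 N
  Ry@0 = +5576.0694 N
  Ry@6 = +2896.7306 N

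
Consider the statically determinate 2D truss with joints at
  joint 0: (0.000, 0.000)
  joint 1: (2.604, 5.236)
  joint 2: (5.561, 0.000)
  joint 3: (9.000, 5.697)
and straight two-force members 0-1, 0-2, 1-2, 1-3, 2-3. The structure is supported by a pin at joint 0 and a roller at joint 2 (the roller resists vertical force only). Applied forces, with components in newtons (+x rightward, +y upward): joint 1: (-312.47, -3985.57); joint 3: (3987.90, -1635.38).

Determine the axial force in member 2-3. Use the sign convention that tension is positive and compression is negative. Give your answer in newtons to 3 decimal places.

-2348.152

N=4 nodes, M=5 members, R=3 reactions → 2N=8, M+R=8
member 0 (0-1): L=5.8478, (cx,cy)=(0.4453,0.8954)
member 1 (0-2): L=5.5610, (cx,cy)=(1.0000,0.0000)
member 2 (1-2): L=6.0133, (cx,cy)=(0.4917,-0.8707)
member 3 (1-3): L=6.4126, (cx,cy)=(0.9974,0.0719)
member 4 (2-3): L=6.6545, (cx,cy)=(0.5168,0.8561)
solve A·x = −loads:
  F[0-1] = +2996.7955 N (tension)
  F[0-2] = +2340.9650 N (tension)
  F[1-2] = -7228.2837 N (compression)
  F[1-3] = +5214.8996 N (tension)
  F[2-3] = -2348.1516 N (compression)
  Rx@0 = -3675.4300 N
  Ry@0 = -2683.2790 N
  Ry@2 = +8304.2290 N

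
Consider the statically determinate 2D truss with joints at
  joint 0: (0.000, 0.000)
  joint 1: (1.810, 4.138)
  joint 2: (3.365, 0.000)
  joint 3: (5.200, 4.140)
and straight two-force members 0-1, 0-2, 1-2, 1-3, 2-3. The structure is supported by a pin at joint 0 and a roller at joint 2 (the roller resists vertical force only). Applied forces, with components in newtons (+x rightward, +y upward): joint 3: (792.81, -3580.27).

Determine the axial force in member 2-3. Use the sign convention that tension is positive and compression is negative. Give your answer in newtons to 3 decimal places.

-3917.734

N=4 nodes, M=5 members, R=3 reactions → 2N=8, M+R=8
member 0 (0-1): L=4.5165, (cx,cy)=(0.4007,0.9162)
member 1 (0-2): L=3.3650, (cx,cy)=(1.0000,0.0000)
member 2 (1-2): L=4.4205, (cx,cy)=(0.3518,-0.9361)
member 3 (1-3): L=3.3900, (cx,cy)=(1.0000,0.0006)
member 4 (2-3): L=4.5284, (cx,cy)=(0.4052,0.9142)
solve A·x = −loads:
  F[0-1] = +3195.6271 N (tension)
  F[0-2] = -487.8348 N (compression)
  F[1-2] = -3126.1939 N (compression)
  F[1-3] = +2380.3400 N (tension)
  F[2-3] = -3917.7342 N (compression)
  Rx@0 = -792.8100 N
  Ry@0 = -2927.7946 N
  Ry@2 = +6508.0646 N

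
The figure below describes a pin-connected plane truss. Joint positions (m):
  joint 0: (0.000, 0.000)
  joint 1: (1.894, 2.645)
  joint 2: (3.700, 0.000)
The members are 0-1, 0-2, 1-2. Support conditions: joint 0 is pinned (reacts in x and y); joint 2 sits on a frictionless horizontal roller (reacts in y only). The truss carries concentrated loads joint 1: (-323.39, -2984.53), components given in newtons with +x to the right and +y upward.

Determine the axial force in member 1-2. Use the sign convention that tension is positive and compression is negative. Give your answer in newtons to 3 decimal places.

N=3 nodes, M=3 members, R=3 reactions → 2N=6, M+R=6
member 0 (0-1): L=3.2532, (cx,cy)=(0.5822,0.8130)
member 1 (0-2): L=3.7000, (cx,cy)=(1.0000,0.0000)
member 2 (1-2): L=3.2028, (cx,cy)=(0.5639,-0.8259)
solve A·x = −loads:
  F[0-1] = -2076.0822 N (compression)
  F[0-2] = +885.2995 N (tension)
  F[1-2] = -1569.9892 N (compression)
  Rx@0 = +323.3900 N
  Ry@0 = +1687.9534 N
  Ry@2 = +1296.5766 N

-1569.989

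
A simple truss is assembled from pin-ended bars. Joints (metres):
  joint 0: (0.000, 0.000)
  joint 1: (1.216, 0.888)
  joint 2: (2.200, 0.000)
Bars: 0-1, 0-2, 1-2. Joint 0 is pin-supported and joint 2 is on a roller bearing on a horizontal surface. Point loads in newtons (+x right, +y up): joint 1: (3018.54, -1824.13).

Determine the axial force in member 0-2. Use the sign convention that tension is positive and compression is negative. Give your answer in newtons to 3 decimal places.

2467.357

N=3 nodes, M=3 members, R=3 reactions → 2N=6, M+R=6
member 0 (0-1): L=1.5057, (cx,cy)=(0.8076,0.5898)
member 1 (0-2): L=2.2000, (cx,cy)=(1.0000,0.0000)
member 2 (1-2): L=1.3254, (cx,cy)=(0.7424,-0.6700)
solve A·x = −loads:
  F[0-1] = +682.5075 N (tension)
  F[0-2] = +2467.3566 N (tension)
  F[1-2] = -3323.5176 N (compression)
  Rx@0 = -3018.5400 N
  Ry@0 = -402.5089 N
  Ry@2 = +2226.6389 N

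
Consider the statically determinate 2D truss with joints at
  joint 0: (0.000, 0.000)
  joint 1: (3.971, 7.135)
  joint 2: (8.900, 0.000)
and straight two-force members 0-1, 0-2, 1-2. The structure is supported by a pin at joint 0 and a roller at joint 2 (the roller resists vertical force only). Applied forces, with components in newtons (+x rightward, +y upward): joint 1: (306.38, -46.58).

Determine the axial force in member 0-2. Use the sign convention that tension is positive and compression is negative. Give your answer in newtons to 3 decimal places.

N=3 nodes, M=3 members, R=3 reactions → 2N=6, M+R=6
member 0 (0-1): L=8.1656, (cx,cy)=(0.4863,0.8738)
member 1 (0-2): L=8.9000, (cx,cy)=(1.0000,0.0000)
member 2 (1-2): L=8.6720, (cx,cy)=(0.5684,-0.8228)
solve A·x = −loads:
  F[0-1] = +251.5754 N (tension)
  F[0-2] = +184.0368 N (tension)
  F[1-2] = -323.7906 N (compression)
  Rx@0 = -306.3800 N
  Ry@0 = -219.8234 N
  Ry@2 = +266.4034 N

184.037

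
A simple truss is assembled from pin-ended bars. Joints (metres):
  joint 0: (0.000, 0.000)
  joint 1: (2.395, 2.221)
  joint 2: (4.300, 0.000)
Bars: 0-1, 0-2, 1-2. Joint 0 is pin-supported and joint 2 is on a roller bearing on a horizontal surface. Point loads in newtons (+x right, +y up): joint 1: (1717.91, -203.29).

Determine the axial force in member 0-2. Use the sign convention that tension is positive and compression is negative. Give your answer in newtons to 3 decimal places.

N=3 nodes, M=3 members, R=3 reactions → 2N=6, M+R=6
member 0 (0-1): L=3.2663, (cx,cy)=(0.7332,0.6800)
member 1 (0-2): L=4.3000, (cx,cy)=(1.0000,0.0000)
member 2 (1-2): L=2.9261, (cx,cy)=(0.6510,-0.7590)
solve A·x = −loads:
  F[0-1] = +1172.4913 N (tension)
  F[0-2] = +858.1920 N (tension)
  F[1-2] = -1318.1769 N (compression)
  Rx@0 = -1717.9100 N
  Ry@0 = -797.2583 N
  Ry@2 = +1000.5483 N

858.192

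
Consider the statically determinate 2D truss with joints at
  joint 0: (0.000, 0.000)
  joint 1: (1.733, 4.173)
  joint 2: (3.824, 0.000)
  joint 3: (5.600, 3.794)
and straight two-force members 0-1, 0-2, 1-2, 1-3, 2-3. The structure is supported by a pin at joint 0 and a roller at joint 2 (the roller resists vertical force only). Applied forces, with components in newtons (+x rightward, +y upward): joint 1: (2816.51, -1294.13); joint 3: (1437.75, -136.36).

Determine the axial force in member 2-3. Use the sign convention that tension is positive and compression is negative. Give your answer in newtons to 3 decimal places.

4.806

N=4 nodes, M=5 members, R=3 reactions → 2N=8, M+R=8
member 0 (0-1): L=4.5185, (cx,cy)=(0.3835,0.9235)
member 1 (0-2): L=3.8240, (cx,cy)=(1.0000,0.0000)
member 2 (1-2): L=4.6676, (cx,cy)=(0.4480,-0.8940)
member 3 (1-3): L=3.8855, (cx,cy)=(0.9952,-0.0975)
member 4 (2-3): L=4.1891, (cx,cy)=(0.4240,0.9057)
solve A·x = −loads:
  F[0-1] = +4174.9884 N (tension)
  F[0-2] = +2653.0233 N (tension)
  F[1-2] = -5917.5811 N (compression)
  F[1-3] = +1442.5916 N (tension)
  F[2-3] = +4.8057 N (tension)
  Rx@0 = -4254.2600 N
  Ry@0 = -3855.7189 N
  Ry@2 = +5286.2089 N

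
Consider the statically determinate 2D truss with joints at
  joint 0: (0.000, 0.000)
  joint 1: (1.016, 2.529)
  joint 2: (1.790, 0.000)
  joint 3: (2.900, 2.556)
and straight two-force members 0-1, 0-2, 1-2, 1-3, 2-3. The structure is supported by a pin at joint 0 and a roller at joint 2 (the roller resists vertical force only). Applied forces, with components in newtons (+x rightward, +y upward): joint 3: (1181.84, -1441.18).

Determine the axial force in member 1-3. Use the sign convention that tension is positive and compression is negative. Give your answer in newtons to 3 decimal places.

1819.212

N=4 nodes, M=5 members, R=3 reactions → 2N=8, M+R=8
member 0 (0-1): L=2.7255, (cx,cy)=(0.3728,0.9279)
member 1 (0-2): L=1.7900, (cx,cy)=(1.0000,0.0000)
member 2 (1-2): L=2.6448, (cx,cy)=(0.2927,-0.9562)
member 3 (1-3): L=1.8842, (cx,cy)=(0.9999,0.0143)
member 4 (2-3): L=2.7866, (cx,cy)=(0.3983,0.9172)
solve A·x = −loads:
  F[0-1] = +2781.7957 N (tension)
  F[0-2] = +144.8367 N (tension)
  F[1-2] = -2672.2027 N (compression)
  F[1-3] = +1819.2123 N (tension)
  F[2-3] = -1599.6326 N (compression)
  Rx@0 = -1181.8400 N
  Ry@0 = -2581.2809 N
  Ry@2 = +4022.4609 N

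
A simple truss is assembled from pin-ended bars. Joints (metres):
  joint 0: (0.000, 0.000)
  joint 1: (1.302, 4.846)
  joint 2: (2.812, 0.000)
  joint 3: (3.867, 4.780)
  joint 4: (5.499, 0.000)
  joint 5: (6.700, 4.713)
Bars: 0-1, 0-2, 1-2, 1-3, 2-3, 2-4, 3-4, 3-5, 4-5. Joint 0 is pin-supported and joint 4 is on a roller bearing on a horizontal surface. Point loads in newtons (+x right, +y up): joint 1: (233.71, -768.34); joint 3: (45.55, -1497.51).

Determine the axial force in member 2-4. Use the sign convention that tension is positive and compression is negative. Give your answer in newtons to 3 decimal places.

505.493

N=6 nodes, M=9 members, R=3 reactions → 2N=12, M+R=12
member 0 (0-1): L=5.0179, (cx,cy)=(0.2595,0.9658)
member 1 (0-2): L=2.8120, (cx,cy)=(1.0000,0.0000)
member 2 (1-2): L=5.0758, (cx,cy)=(0.2975,-0.9547)
member 3 (1-3): L=2.5658, (cx,cy)=(0.9997,-0.0257)
member 4 (2-3): L=4.8950, (cx,cy)=(0.2155,0.9765)
member 5 (2-4): L=2.6870, (cx,cy)=(1.0000,0.0000)
member 6 (3-4): L=5.0509, (cx,cy)=(0.3231,-0.9464)
member 7 (3-5): L=2.8338, (cx,cy)=(0.9997,-0.0236)
member 8 (4-5): L=4.8636, (cx,cy)=(0.2469,0.9690)
solve A·x = −loads:
  F[0-1] = -813.1514 N (compression)
  F[0-2] = +490.2510 N (tension)
  F[1-2] = +29.9913 N (tension)
  F[1-3] = -453.7732 N (compression)
  F[2-3] = -29.3226 N (compression)
  F[2-4] = +505.4928 N (tension)
  F[3-4] = -1564.4640 N (compression)
  F[3-5] = -0.0000 N (compression)
  F[4-5] = +0.0000 N (tension)
  Rx@0 = -279.2600 N
  Ry@0 = +785.3013 N
  Ry@4 = +1480.5487 N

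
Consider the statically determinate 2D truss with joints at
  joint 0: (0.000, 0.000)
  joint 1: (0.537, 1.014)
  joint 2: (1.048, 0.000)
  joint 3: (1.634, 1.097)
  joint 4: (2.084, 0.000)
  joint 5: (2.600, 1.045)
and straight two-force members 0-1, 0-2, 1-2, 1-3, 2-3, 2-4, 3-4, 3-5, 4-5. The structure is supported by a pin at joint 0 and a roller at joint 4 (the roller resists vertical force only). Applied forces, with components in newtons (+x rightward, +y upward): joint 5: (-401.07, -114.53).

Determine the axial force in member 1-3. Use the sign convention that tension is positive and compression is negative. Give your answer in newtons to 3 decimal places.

-172.481

N=6 nodes, M=9 members, R=3 reactions → 2N=12, M+R=12
member 0 (0-1): L=1.1474, (cx,cy)=(0.4680,0.8837)
member 1 (0-2): L=1.0480, (cx,cy)=(1.0000,0.0000)
member 2 (1-2): L=1.1355, (cx,cy)=(0.4500,-0.8930)
member 3 (1-3): L=1.1001, (cx,cy)=(0.9971,0.0754)
member 4 (2-3): L=1.2437, (cx,cy)=(0.4712,0.8820)
member 5 (2-4): L=1.0360, (cx,cy)=(1.0000,0.0000)
member 6 (3-4): L=1.1857, (cx,cy)=(0.3795,-0.9252)
member 7 (3-5): L=0.9674, (cx,cy)=(0.9986,-0.0538)
member 8 (4-5): L=1.1655, (cx,cy)=(0.4427,0.8966)
solve A·x = −loads:
  F[0-1] = -195.4848 N (compression)
  F[0-2] = -309.5816 N (compression)
  F[1-2] = +178.8794 N (tension)
  F[1-3] = -172.4810 N (compression)
  F[2-3] = -181.1047 N (compression)
  F[2-4] = -143.7491 N (compression)
  F[3-4] = +206.2508 N (tension)
  F[3-5] = -336.0830 N (compression)
  F[4-5] = -147.8790 N (compression)
  Rx@0 = +401.0700 N
  Ry@0 = +172.7546 N
  Ry@4 = -58.2246 N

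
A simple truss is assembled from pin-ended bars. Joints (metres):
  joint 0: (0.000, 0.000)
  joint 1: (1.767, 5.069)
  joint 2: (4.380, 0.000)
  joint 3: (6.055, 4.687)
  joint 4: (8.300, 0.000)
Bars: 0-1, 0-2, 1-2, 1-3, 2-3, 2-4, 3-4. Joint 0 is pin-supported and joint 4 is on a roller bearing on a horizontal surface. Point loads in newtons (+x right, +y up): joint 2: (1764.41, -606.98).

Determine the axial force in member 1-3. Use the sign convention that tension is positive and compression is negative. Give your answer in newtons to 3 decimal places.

-260.656

N=5 nodes, M=7 members, R=3 reactions → 2N=10, M+R=10
member 0 (0-1): L=5.3682, (cx,cy)=(0.3292,0.9443)
member 1 (0-2): L=4.3800, (cx,cy)=(1.0000,0.0000)
member 2 (1-2): L=5.7029, (cx,cy)=(0.4582,-0.8889)
member 3 (1-3): L=4.3050, (cx,cy)=(0.9961,-0.0887)
member 4 (2-3): L=4.9773, (cx,cy)=(0.3365,0.9417)
member 5 (2-4): L=3.9200, (cx,cy)=(1.0000,0.0000)
member 6 (3-4): L=5.1969, (cx,cy)=(0.4320,-0.9019)
solve A·x = −loads:
  F[0-1] = -303.5882 N (compression)
  F[0-2] = +1864.3402 N (tension)
  F[1-2] = +348.5380 N (tension)
  F[1-3] = -260.6556 N (compression)
  F[2-3] = +315.5879 N (tension)
  F[2-4] = +153.4235 N (tension)
  F[3-4] = -355.1580 N (compression)
  Rx@0 = -1764.4100 N
  Ry@0 = +286.6701 N
  Ry@4 = +320.3099 N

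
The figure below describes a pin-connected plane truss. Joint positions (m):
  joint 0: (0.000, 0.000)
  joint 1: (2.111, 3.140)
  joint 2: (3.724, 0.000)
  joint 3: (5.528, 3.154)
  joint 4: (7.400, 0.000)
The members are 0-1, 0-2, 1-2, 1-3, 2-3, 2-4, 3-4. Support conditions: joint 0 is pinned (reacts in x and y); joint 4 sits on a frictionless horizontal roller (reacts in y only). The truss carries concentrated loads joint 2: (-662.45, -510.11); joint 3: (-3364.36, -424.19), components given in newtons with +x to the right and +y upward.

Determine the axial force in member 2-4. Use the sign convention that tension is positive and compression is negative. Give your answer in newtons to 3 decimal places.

N=5 nodes, M=7 members, R=3 reactions → 2N=10, M+R=10
member 0 (0-1): L=3.7836, (cx,cy)=(0.5579,0.8299)
member 1 (0-2): L=3.7240, (cx,cy)=(1.0000,0.0000)
member 2 (1-2): L=3.5301, (cx,cy)=(0.4569,-0.8895)
member 3 (1-3): L=3.4170, (cx,cy)=(1.0000,0.0041)
member 4 (2-3): L=3.6335, (cx,cy)=(0.4965,0.8680)
member 5 (2-4): L=3.6760, (cx,cy)=(1.0000,0.0000)
member 6 (3-4): L=3.6677, (cx,cy)=(0.5104,-0.8599)
solve A·x = −loads:
  F[0-1] = -2162.5230 N (compression)
  F[0-2] = -2820.2767 N (compression)
  F[1-2] = +2007.8116 N (tension)
  F[1-3] = -2123.9843 N (compression)
  F[2-3] = -1469.7963 N (compression)
  F[2-4] = -510.6476 N (compression)
  F[3-4] = +1000.4849 N (tension)
  Rx@0 = +4026.8100 N
  Ry@0 = +1794.6540 N
  Ry@4 = -860.3540 N

-510.648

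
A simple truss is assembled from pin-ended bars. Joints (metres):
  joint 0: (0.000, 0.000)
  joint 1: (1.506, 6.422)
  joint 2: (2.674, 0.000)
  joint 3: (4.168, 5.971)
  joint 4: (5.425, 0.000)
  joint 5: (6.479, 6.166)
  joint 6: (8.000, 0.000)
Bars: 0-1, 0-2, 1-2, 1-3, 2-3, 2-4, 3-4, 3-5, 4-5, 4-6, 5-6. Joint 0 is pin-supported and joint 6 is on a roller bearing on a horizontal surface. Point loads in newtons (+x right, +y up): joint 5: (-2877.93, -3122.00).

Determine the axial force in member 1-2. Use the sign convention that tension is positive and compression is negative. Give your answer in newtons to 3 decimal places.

N=7 nodes, M=11 members, R=3 reactions → 2N=14, M+R=14
member 0 (0-1): L=6.5962, (cx,cy)=(0.2283,0.9736)
member 1 (0-2): L=2.6740, (cx,cy)=(1.0000,0.0000)
member 2 (1-2): L=6.5274, (cx,cy)=(0.1789,-0.9839)
member 3 (1-3): L=2.6999, (cx,cy)=(0.9859,-0.1670)
member 4 (2-3): L=6.1551, (cx,cy)=(0.2427,0.9701)
member 5 (2-4): L=2.7510, (cx,cy)=(1.0000,0.0000)
member 6 (3-4): L=6.1019, (cx,cy)=(0.2060,-0.9786)
member 7 (3-5): L=2.3192, (cx,cy)=(0.9965,0.0841)
member 8 (4-5): L=6.2554, (cx,cy)=(0.1685,0.9857)
member 9 (4-6): L=2.5750, (cx,cy)=(1.0000,0.0000)
member 10 (5-6): L=6.3508, (cx,cy)=(0.2395,-0.9709)
solve A·x = −loads:
  F[0-1] = -2888.0133 N (compression)
  F[0-2] = -2218.5602 N (compression)
  F[1-2] = +3065.8747 N (tension)
  F[1-3] = -1225.1894 N (compression)
  F[2-3] = -3109.3787 N (compression)
  F[2-4] = -915.2252 N (compression)
  F[3-4] = +2656.9272 N (tension)
  F[3-5] = -2518.9574 N (compression)
  F[4-5] = -2637.6513 N (compression)
  F[4-6] = +76.5348 N (tension)
  F[5-6] = -319.5654 N (compression)
  Rx@0 = +2877.9300 N
  Ry@0 = +2811.7348 N
  Ry@6 = +310.2652 N

3065.875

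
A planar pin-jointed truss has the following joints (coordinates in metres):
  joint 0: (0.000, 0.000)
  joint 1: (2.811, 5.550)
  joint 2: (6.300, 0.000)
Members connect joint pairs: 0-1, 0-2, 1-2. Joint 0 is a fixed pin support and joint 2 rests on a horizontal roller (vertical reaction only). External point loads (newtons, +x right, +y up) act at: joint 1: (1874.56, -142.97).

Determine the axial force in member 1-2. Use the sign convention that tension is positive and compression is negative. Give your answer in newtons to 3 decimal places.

N=3 nodes, M=3 members, R=3 reactions → 2N=6, M+R=6
member 0 (0-1): L=6.2213, (cx,cy)=(0.4518,0.8921)
member 1 (0-2): L=6.3000, (cx,cy)=(1.0000,0.0000)
member 2 (1-2): L=6.5556, (cx,cy)=(0.5322,-0.8466)
solve A·x = −loads:
  F[0-1] = +1762.3797 N (tension)
  F[0-2] = +1078.2518 N (tension)
  F[1-2] = -2025.9575 N (compression)
  Rx@0 = -1874.5600 N
  Ry@0 = -1572.2199 N
  Ry@2 = +1715.1899 N

-2025.957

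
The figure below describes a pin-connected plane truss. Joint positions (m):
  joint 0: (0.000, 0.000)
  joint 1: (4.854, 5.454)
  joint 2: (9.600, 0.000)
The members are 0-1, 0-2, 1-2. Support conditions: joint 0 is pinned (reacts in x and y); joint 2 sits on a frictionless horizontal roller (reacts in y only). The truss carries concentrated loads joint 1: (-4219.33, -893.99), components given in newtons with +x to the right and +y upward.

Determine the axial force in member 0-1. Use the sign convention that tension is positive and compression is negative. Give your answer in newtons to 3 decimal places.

N=3 nodes, M=3 members, R=3 reactions → 2N=6, M+R=6
member 0 (0-1): L=7.3012, (cx,cy)=(0.6648,0.7470)
member 1 (0-2): L=9.6000, (cx,cy)=(1.0000,0.0000)
member 2 (1-2): L=7.2298, (cx,cy)=(0.6564,-0.7544)
solve A·x = −loads:
  F[0-1] = -3800.6277 N (compression)
  F[0-2] = -1692.5861 N (compression)
  F[1-2] = +2578.4096 N (tension)
  Rx@0 = +4219.3300 N
  Ry@0 = +2839.0732 N
  Ry@2 = -1945.0832 N

-3800.628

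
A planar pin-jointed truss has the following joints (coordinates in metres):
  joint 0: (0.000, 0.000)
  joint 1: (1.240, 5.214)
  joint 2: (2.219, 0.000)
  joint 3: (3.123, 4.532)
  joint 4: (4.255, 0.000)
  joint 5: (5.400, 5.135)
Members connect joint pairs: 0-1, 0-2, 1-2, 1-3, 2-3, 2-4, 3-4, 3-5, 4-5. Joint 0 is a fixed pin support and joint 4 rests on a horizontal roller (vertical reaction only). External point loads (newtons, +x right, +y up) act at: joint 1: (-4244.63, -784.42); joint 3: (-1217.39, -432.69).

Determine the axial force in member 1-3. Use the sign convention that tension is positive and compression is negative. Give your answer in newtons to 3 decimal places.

N=6 nodes, M=9 members, R=3 reactions → 2N=12, M+R=12
member 0 (0-1): L=5.3594, (cx,cy)=(0.2314,0.9729)
member 1 (0-2): L=2.2190, (cx,cy)=(1.0000,0.0000)
member 2 (1-2): L=5.3051, (cx,cy)=(0.1845,-0.9828)
member 3 (1-3): L=2.0027, (cx,cy)=(0.9402,-0.3405)
member 4 (2-3): L=4.6213, (cx,cy)=(0.1956,0.9807)
member 5 (2-4): L=2.0360, (cx,cy)=(1.0000,0.0000)
member 6 (3-4): L=4.6712, (cx,cy)=(0.2423,-0.9702)
member 7 (3-5): L=2.3555, (cx,cy)=(0.9667,0.2560)
member 8 (4-5): L=5.2611, (cx,cy)=(0.2176,0.9760)
solve A·x = −loads:
  F[0-1] = -7368.8140 N (compression)
  F[0-2] = -3757.1103 N (compression)
  F[1-2] = +5965.7961 N (tension)
  F[1-3] = +1530.2625 N (tension)
  F[2-3] = -5978.8435 N (compression)
  F[2-4] = -1486.6268 N (compression)
  F[3-4] = +6134.6158 N (tension)
  F[3-5] = -0.0000 N (tension)
  F[4-5] = +0.0000 N (tension)
  Rx@0 = +5462.0200 N
  Ry@0 = +7168.8704 N
  Ry@4 = -5951.7604 N

1530.263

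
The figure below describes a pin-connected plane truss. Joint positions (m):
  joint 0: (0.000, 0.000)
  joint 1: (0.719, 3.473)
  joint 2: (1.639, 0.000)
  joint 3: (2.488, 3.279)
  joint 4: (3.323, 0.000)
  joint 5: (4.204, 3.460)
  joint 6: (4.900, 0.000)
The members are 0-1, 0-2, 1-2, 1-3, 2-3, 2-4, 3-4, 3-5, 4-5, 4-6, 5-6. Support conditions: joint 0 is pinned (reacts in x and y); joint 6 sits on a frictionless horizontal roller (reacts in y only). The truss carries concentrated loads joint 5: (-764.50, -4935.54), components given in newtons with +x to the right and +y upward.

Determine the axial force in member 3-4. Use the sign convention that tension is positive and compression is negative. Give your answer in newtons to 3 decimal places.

N=7 nodes, M=11 members, R=3 reactions → 2N=14, M+R=14
member 0 (0-1): L=3.5466, (cx,cy)=(0.2027,0.9792)
member 1 (0-2): L=1.6390, (cx,cy)=(1.0000,0.0000)
member 2 (1-2): L=3.5928, (cx,cy)=(0.2561,-0.9667)
member 3 (1-3): L=1.7796, (cx,cy)=(0.9940,-0.1090)
member 4 (2-3): L=3.3871, (cx,cy)=(0.2507,0.9681)
member 5 (2-4): L=1.6840, (cx,cy)=(1.0000,0.0000)
member 6 (3-4): L=3.3836, (cx,cy)=(0.2468,-0.9691)
member 7 (3-5): L=1.7255, (cx,cy)=(0.9945,0.1049)
member 8 (4-5): L=3.5704, (cx,cy)=(0.2468,0.9691)
member 9 (4-6): L=1.5770, (cx,cy)=(1.0000,0.0000)
member 10 (5-6): L=3.5293, (cx,cy)=(0.1972,-0.9804)
solve A·x = −loads:
  F[0-1] = -1267.1916 N (compression)
  F[0-2] = -507.6063 N (compression)
  F[1-2] = +1352.1022 N (tension)
  F[1-3] = -606.7405 N (compression)
  F[2-3] = -1350.1218 N (compression)
  F[2-4] = +177.0390 N (tension)
  F[3-4] = +1147.1861 N (tension)
  F[3-5] = -1231.4296 N (compression)
  F[4-5] = -1147.1788 N (compression)
  F[4-6] = +743.2035 N (tension)
  F[5-6] = -3768.6700 N (compression)
  Rx@0 = +764.5000 N
  Ry@0 = +1240.8787 N
  Ry@6 = +3694.6613 N

1147.186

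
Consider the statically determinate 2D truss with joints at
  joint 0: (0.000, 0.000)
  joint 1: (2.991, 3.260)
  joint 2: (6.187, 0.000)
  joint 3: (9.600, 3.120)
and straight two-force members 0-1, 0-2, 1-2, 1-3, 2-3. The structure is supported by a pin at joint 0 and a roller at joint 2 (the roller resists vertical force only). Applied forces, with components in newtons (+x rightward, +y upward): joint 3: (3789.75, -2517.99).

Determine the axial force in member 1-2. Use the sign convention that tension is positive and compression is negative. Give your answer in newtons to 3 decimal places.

N=4 nodes, M=5 members, R=3 reactions → 2N=8, M+R=8
member 0 (0-1): L=4.4242, (cx,cy)=(0.6761,0.7369)
member 1 (0-2): L=6.1870, (cx,cy)=(1.0000,0.0000)
member 2 (1-2): L=4.5653, (cx,cy)=(0.7001,-0.7141)
member 3 (1-3): L=6.6105, (cx,cy)=(0.9998,-0.0212)
member 4 (2-3): L=4.6242, (cx,cy)=(0.7381,0.6747)
solve A·x = −loads:
  F[0-1] = +4478.6800 N (tension)
  F[0-2] = +761.9290 N (tension)
  F[1-2] = -4811.2445 N (compression)
  F[1-3] = +6397.4284 N (tension)
  F[2-3] = -3531.1219 N (compression)
  Rx@0 = -3789.7500 N
  Ry@0 = -3300.1325 N
  Ry@2 = +5818.1225 N

-4811.245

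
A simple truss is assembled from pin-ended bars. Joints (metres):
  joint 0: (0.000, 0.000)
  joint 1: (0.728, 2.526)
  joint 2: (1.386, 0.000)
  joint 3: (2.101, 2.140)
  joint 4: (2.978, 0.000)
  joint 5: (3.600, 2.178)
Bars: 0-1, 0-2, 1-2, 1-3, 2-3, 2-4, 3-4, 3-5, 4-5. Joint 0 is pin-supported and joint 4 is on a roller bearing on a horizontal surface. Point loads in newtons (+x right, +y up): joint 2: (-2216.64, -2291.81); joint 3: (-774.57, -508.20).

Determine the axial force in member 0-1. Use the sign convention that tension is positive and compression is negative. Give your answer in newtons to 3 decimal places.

-2010.055

N=6 nodes, M=9 members, R=3 reactions → 2N=12, M+R=12
member 0 (0-1): L=2.6288, (cx,cy)=(0.2769,0.9609)
member 1 (0-2): L=1.3860, (cx,cy)=(1.0000,0.0000)
member 2 (1-2): L=2.6103, (cx,cy)=(0.2521,-0.9677)
member 3 (1-3): L=1.4262, (cx,cy)=(0.9627,-0.2706)
member 4 (2-3): L=2.2563, (cx,cy)=(0.3169,0.9485)
member 5 (2-4): L=1.5920, (cx,cy)=(1.0000,0.0000)
member 6 (3-4): L=2.3127, (cx,cy)=(0.3792,-0.9253)
member 7 (3-5): L=1.4995, (cx,cy)=(0.9997,0.0253)
member 8 (4-5): L=2.2651, (cx,cy)=(0.2746,0.9616)
solve A·x = −loads:
  F[0-1] = -2010.0551 N (compression)
  F[0-2] = -2434.5634 N (compression)
  F[1-2] = +2328.1066 N (tension)
  F[1-3] = -1187.8439 N (compression)
  F[2-3] = +40.9987 N (tension)
  F[2-4] = +355.9507 N (tension)
  F[3-4] = -938.6758 N (compression)
  F[3-5] = -0.0000 N (compression)
  F[4-5] = +0.0000 N (tension)
  Rx@0 = +2991.2100 N
  Ry@0 = +1931.4415 N
  Ry@4 = +868.5685 N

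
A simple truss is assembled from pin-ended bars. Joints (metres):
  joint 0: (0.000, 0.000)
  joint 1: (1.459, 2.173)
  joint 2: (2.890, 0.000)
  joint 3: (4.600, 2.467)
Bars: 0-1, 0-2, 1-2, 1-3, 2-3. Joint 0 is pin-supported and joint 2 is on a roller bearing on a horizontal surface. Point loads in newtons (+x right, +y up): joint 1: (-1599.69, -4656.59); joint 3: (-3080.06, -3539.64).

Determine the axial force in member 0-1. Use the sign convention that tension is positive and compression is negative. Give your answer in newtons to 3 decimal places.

-4870.256

N=4 nodes, M=5 members, R=3 reactions → 2N=8, M+R=8
member 0 (0-1): L=2.6174, (cx,cy)=(0.5574,0.8302)
member 1 (0-2): L=2.8900, (cx,cy)=(1.0000,0.0000)
member 2 (1-2): L=2.6019, (cx,cy)=(0.5500,-0.8352)
member 3 (1-3): L=3.1547, (cx,cy)=(0.9956,0.0932)
member 4 (2-3): L=3.0017, (cx,cy)=(0.5697,0.8219)
solve A·x = −loads:
  F[0-1] = -4870.2557 N (compression)
  F[0-2] = -1964.9213 N (compression)
  F[1-2] = -809.3002 N (compression)
  F[1-3] = -672.9599 N (compression)
  F[2-3] = -4230.5133 N (compression)
  Rx@0 = +4679.7500 N
  Ry@0 = +4043.4015 N
  Ry@2 = +4152.8285 N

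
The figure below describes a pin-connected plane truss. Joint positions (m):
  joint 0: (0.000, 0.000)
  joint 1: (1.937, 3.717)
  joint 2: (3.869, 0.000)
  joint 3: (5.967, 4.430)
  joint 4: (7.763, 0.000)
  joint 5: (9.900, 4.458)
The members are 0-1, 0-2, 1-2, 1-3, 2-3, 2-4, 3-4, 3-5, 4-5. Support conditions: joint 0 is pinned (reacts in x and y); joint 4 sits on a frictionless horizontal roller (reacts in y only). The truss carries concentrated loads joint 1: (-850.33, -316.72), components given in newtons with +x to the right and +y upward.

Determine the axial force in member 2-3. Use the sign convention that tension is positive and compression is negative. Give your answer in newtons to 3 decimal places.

N=6 nodes, M=9 members, R=3 reactions → 2N=12, M+R=12
member 0 (0-1): L=4.1914, (cx,cy)=(0.4621,0.8868)
member 1 (0-2): L=3.8690, (cx,cy)=(1.0000,0.0000)
member 2 (1-2): L=4.1891, (cx,cy)=(0.4612,-0.8873)
member 3 (1-3): L=4.0926, (cx,cy)=(0.9847,0.1742)
member 4 (2-3): L=4.9017, (cx,cy)=(0.4280,0.9038)
member 5 (2-4): L=3.8940, (cx,cy)=(1.0000,0.0000)
member 6 (3-4): L=4.7802, (cx,cy)=(0.3757,-0.9267)
member 7 (3-5): L=3.9331, (cx,cy)=(1.0000,0.0071)
member 8 (4-5): L=4.9437, (cx,cy)=(0.4323,0.9017)
solve A·x = −loads:
  F[0-1] = -727.1446 N (compression)
  F[0-2] = -514.2919 N (compression)
  F[1-2] = +432.5643 N (tension)
  F[1-3] = +319.6843 N (tension)
  F[2-3] = -424.6804 N (compression)
  F[2-4] = -133.0253 N (compression)
  F[3-4] = +354.0593 N (tension)
  F[3-5] = -0.0000 N (compression)
  F[4-5] = -0.0000 N (compression)
  Rx@0 = +850.3300 N
  Ry@0 = +644.8393 N
  Ry@4 = -328.1193 N

-424.680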